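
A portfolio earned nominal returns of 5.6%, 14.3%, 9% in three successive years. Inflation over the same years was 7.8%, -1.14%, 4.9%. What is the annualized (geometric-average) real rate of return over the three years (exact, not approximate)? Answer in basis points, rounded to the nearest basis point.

Nominal growth factor = 1.0560 × 1.1430 × 1.0900 = 1.31563872
Price-level growth factor = 1.0780 × 0.9886 × 1.0490 = 1.11793063
Real growth factor = 1.31563872 / 1.11793063 = 1.17685184
Annualized real rate = 1.17685184^(1/3) − 1 = 5.5781% → 558 basis points.

558 basis points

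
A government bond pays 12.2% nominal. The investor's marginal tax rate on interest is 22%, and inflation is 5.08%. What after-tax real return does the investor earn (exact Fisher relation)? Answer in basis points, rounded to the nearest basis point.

After-tax nominal return = 12.2% × (1 − 0.22) = 9.5160%.
1 + r = 1.09516 / 1.05080 = 1.042215
After-tax real rate = 1.042215 − 1 → 422 basis points.

422 basis points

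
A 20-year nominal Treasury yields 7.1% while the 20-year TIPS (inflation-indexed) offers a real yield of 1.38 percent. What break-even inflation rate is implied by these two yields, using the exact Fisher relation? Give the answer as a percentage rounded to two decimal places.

5.64%

(1 + π) = (1 + i)/(1 + r) = 1.07100 / 1.01380 = 1.056421
Break-even inflation = 1.056421 − 1 → 5.64%.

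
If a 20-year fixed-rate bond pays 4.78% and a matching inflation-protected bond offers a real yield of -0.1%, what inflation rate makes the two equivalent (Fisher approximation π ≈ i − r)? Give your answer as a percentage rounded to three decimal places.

π ≈ i − r = 4.78% − (-0.1%) → 4.880%.

4.880%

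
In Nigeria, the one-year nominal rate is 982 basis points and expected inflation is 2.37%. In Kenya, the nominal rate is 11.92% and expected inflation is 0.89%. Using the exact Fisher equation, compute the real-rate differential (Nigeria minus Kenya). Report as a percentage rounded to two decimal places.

Nigeria: (1 + 0.0982)/(1 + 0.0237) − 1 = 7.2775%
Kenya: (1 + 0.1192)/(1 + 0.0089) − 1 = 10.9327%
Differential = 7.2775% − 10.9327% = -3.6552% → -3.66%.

-3.66%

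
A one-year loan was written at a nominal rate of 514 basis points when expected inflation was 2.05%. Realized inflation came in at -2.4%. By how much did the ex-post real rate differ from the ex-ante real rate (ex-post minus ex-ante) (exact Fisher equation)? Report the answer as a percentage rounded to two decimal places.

Ex-ante: (1 + 0.0514)/(1 + 0.0205) − 1 = 3.0279%
Ex-post: (1 + 0.0514)/(1 − 0.0240) − 1 = 7.7254%
Difference (ex-post − ex-ante) = 4.6975% → 4.70%.

4.70%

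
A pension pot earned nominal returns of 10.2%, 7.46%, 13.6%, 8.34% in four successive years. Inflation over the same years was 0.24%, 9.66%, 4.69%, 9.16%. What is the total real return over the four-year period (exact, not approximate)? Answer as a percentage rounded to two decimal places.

16.02%

Nominal growth factor = 1.1020 × 1.0746 × 1.1360 × 1.0834 = 1.457456
Price-level growth factor = 1.0024 × 1.0966 × 1.0469 × 1.0916 = 1.256198
Real growth factor = 1.457456 / 1.256198 = 1.160213
Total real return = 1.160213 − 1 → 16.02%.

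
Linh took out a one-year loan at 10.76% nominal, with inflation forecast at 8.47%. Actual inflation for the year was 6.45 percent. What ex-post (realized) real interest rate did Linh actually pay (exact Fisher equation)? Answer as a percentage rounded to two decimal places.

Ex-post: (1 + 0.1076)/(1 + 0.0645) − 1 = 4.0488%
So the realized real rate is 4.05%.

4.05%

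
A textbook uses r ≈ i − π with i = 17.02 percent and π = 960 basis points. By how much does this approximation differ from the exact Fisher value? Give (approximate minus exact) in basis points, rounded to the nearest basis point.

65 basis points

Approximate: r ≈ 17.020% − 9.600% = 7.4200%
Exact: (1 + 0.1702)/(1 + 0.0960) − 1 = 6.7701%
Error = 7.4200% − 6.7701% = 0.6499% → 65 basis points.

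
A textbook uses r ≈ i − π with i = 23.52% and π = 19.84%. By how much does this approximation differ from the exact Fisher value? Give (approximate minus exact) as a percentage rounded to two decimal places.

0.61%

Approximate: r ≈ 23.520% − 19.840% = 3.6800%
Exact: (1 + 0.2352)/(1 + 0.1984) − 1 = 3.0708%
Error = 3.6800% − 3.0708% = 0.6092% → 0.61%.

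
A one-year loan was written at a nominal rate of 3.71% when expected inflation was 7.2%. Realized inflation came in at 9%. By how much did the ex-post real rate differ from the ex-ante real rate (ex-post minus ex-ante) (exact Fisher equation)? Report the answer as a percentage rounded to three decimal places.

-1.598%

Ex-ante: (1 + 0.0371)/(1 + 0.0720) − 1 = -3.2556%
Ex-post: (1 + 0.0371)/(1 + 0.0900) − 1 = -4.8532%
Difference (ex-post − ex-ante) = -1.5976% → -1.598%.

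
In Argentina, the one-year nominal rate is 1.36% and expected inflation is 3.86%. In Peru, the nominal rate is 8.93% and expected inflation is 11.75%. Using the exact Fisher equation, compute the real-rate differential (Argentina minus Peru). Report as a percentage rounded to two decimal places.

0.12%

Argentina: (1 + 0.0136)/(1 + 0.0386) − 1 = -2.4071%
Peru: (1 + 0.0893)/(1 + 0.1175) − 1 = -2.5235%
Differential = -2.4071% − (-2.5235%) = 0.1164% → 0.12%.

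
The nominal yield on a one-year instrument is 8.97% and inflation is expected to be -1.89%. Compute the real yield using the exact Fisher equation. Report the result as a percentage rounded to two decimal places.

By the Fisher relation, 1 + r = (1 + i)/(1 + π).
1 + r = 1.08970 / 0.98110 = 1.110692
r = 1.110692 − 1 = 11.0692%, i.e. 11.07%.

11.07%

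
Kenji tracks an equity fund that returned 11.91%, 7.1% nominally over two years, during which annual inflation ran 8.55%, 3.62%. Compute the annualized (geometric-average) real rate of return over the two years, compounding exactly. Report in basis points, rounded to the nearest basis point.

323 basis points

Compound the nominal returns: 1.1191 × 1.0710 = 1.19855610.
Compound inflation: 1.0855 × 1.0362 = 1.12479510.
Deflate: 1.19855610 / 1.12479510 = 1.06557728.
Annualized real rate = 1.06557728^(1/2) − 1 = 3.2268% → 323 basis points.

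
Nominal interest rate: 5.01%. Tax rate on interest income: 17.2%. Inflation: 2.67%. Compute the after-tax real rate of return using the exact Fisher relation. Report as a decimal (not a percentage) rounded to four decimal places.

0.0144

After-tax nominal return = 5.01% × (1 − 0.172) = 4.14828%.
1 + r = 1.0414828 / 1.02670 = 1.014398
After-tax real rate = 1.014398 − 1 → 0.0144.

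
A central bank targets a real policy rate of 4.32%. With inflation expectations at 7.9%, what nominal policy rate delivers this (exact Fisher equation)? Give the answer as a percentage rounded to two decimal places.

12.56%

(1 + i) = (1 + r)(1 + π) = 1.04320 × 1.07900 = 1.1256128
i = 1.1256128 − 1, so the required nominal rate is 12.56%.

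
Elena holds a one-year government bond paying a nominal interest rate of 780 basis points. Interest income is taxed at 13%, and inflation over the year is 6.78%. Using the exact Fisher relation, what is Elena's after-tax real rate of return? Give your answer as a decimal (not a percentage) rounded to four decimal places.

After-tax nominal return = 7.8% × (1 − 0.13) = 6.7860%.
1 + r = 1.06786 / 1.06780 = 1.000056
After-tax real rate = 1.000056 − 1 → 0.0001.

0.0001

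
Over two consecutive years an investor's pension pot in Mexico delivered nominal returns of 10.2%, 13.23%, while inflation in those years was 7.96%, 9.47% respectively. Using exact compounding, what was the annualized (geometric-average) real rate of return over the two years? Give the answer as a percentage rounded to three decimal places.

Nominal growth factor = 1.1020 × 1.1323 = 1.247794600
Price-level growth factor = 1.0796 × 1.0947 = 1.181838120
Real growth factor = 1.247794600 / 1.181838120 = 1.055808388
Annualized real rate = 1.055808388^(1/2) − 1 = 2.75254% → 2.753%.

2.753%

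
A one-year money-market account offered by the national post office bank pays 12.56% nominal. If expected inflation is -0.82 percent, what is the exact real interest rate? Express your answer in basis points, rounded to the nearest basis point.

1349 basis points

By the Fisher equation, 1 + r = (1 + i)/(1 + π).
1 + r = 1.12560 / 0.99180 = 1.134906
r = 1.134906 − 1 = 13.4906%, i.e. 1349 basis points.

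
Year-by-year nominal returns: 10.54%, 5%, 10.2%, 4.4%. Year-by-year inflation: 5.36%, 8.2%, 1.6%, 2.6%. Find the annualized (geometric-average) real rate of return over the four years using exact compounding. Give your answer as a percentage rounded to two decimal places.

Compound the nominal returns: 1.1054 × 1.0500 × 1.1020 × 1.0440 = 1.33533691.
Compound inflation: 1.0536 × 1.0820 × 1.0160 × 1.0260 = 1.18834924.
Deflate: 1.33533691 / 1.18834924 = 1.12369063.
Annualized real rate = 1.12369063^(1/4) − 1 = 2.9584% → 2.96%.

2.96%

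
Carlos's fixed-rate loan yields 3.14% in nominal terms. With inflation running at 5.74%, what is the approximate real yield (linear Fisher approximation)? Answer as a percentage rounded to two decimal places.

r ≈ i − π = 3.14% − 5.74% = -2.60%.

-2.60%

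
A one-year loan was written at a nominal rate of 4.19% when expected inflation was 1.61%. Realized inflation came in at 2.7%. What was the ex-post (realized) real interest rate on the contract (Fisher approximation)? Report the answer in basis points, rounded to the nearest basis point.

Ex-post: 4.19% − 2.7% = 1.490%
So the realized real rate is 149 basis points.

149 basis points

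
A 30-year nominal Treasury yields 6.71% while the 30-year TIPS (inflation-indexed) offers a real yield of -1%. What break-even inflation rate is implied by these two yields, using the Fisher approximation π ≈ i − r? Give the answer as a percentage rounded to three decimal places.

7.710%

π ≈ i − r = 6.71% − (-1%) → 7.710%.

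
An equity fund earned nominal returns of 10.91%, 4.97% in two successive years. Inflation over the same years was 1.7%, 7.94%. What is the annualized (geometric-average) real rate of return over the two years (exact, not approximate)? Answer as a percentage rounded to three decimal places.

2.983%

Compound the nominal returns: 1.1091 × 1.0497 = 1.16422227.
Compound inflation: 1.0170 × 1.0794 = 1.09774980.
Deflate: 1.16422227 / 1.09774980 = 1.06055339.
Annualized real rate = 1.06055339^(1/2) − 1 = 2.9832% → 2.983%.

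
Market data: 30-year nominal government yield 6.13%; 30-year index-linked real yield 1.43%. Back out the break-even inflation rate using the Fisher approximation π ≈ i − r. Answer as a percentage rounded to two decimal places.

4.70%

π ≈ i − r = 6.13% − 1.43% → 4.70%.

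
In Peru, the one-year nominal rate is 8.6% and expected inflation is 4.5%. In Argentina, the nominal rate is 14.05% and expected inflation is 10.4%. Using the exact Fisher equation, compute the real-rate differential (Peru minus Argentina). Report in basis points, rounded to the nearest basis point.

62 basis points

Peru: (1 + 0.0860)/(1 + 0.0450) − 1 = 3.9234%
Argentina: (1 + 0.1405)/(1 + 0.1040) − 1 = 3.3062%
Differential = 3.9234% − 3.3062% = 0.6173% → 62 basis points.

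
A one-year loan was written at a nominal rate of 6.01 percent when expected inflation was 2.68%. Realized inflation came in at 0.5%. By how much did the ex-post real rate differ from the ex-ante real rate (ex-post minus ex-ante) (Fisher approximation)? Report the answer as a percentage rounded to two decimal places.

2.18%

Ex-ante: 6.01% − 2.68% = 3.330%
Ex-post: 6.01% − 0.5% = 5.510%
Difference (ex-post − ex-ante) = 2.1800% → 2.18%.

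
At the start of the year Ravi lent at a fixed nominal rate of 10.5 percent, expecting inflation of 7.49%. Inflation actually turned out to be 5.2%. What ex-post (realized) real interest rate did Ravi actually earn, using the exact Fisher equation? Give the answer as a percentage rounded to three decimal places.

Ex-post: (1 + 0.1050)/(1 + 0.0520) − 1 = 5.0380%
So the realized real rate is 5.038%.

5.038%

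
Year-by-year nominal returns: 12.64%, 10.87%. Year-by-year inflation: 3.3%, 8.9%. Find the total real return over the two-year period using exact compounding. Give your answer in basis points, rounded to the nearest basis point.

1101 basis points

Compound the nominal returns: 1.1264 × 1.1087 = 1.248840.
Compound inflation: 1.0330 × 1.0890 = 1.124937.
Deflate: 1.248840 / 1.124937 = 1.110142.
Total real return = 1.110142 − 1 → 1101 basis points.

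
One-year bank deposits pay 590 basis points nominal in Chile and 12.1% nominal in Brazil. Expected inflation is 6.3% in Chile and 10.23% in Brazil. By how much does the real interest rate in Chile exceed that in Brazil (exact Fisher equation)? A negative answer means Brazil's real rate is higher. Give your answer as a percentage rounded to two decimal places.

Chile: (1 + 0.0590)/(1 + 0.0630) − 1 = -0.3763%
Brazil: (1 + 0.1210)/(1 + 0.1023) − 1 = 1.6965%
Differential = -0.3763% − 1.6965% = -2.0727% → -2.07%.

-2.07%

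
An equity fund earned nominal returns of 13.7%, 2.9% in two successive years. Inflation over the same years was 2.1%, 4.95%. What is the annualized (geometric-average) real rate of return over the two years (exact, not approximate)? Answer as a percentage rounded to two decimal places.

Compound the nominal returns: 1.1370 × 1.0290 = 1.16997300.
Compound inflation: 1.0210 × 1.0495 = 1.07153950.
Deflate: 1.16997300 / 1.07153950 = 1.09186176.
Annualized real rate = 1.09186176^(1/2) − 1 = 4.4922% → 4.49%.

4.49%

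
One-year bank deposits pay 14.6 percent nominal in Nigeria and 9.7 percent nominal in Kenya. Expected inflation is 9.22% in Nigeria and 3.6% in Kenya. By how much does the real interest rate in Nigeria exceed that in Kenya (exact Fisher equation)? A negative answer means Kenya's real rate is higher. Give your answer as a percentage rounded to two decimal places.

-0.96%

Nigeria: (1 + 0.1460)/(1 + 0.0922) − 1 = 4.9258%
Kenya: (1 + 0.0970)/(1 + 0.0360) − 1 = 5.8880%
Differential = 4.9258% − 5.8880% = -0.9622% → -0.96%.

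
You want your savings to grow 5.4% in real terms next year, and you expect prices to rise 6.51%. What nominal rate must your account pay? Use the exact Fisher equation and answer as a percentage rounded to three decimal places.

(1 + i) = (1 + r)(1 + π) = 1.05400 × 1.06510 = 1.1226154
i = 1.1226154 − 1, so the required nominal rate is 12.262%.

12.262%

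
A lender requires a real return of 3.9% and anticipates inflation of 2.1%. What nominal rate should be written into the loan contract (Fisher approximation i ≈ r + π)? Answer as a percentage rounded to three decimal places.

6.000%

i ≈ r + π = 3.9% + 2.1% = 6.000%.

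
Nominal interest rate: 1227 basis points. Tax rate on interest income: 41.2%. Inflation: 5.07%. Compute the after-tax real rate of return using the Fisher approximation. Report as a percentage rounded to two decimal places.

2.14%

After-tax nominal return = 12.27% × (1 − 0.412) = 7.21476%.
r ≈ 7.21476% − 5.07% → 2.14%.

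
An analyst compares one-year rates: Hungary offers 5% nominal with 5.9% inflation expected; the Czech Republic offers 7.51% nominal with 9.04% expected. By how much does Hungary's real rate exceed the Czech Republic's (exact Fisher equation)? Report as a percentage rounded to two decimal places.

Hungary: (1 + 0.0500)/(1 + 0.0590) − 1 = -0.8499%
The Czech Republic: (1 + 0.0751)/(1 + 0.0904) − 1 = -1.4032%
Differential = -0.8499% − (-1.4032%) = 0.5533% → 0.55%.

0.55%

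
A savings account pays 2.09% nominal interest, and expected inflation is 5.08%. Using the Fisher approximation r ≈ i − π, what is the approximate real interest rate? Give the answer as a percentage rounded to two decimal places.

r ≈ i − π = 2.09% − 5.08% = -2.99%.

-2.99%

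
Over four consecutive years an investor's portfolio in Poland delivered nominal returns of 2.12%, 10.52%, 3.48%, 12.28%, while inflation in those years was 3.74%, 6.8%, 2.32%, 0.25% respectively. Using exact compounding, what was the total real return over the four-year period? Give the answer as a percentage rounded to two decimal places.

15.38%

Compound the nominal returns: 1.0212 × 1.1052 × 1.0348 × 1.1228 = 1.311325.
Compound inflation: 1.0374 × 1.0680 × 1.0232 × 1.0025 = 1.136482.
Deflate: 1.311325 / 1.136482 = 1.153847.
Total real return = 1.153847 − 1 → 15.38%.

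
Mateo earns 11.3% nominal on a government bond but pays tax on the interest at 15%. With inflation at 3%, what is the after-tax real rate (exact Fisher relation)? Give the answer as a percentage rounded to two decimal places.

After-tax nominal return = 11.3% × (1 − 0.15) = 9.6050%.
1 + r = 1.09605 / 1.03000 = 1.064126
After-tax real rate = 1.064126 − 1 → 6.41%.

6.41%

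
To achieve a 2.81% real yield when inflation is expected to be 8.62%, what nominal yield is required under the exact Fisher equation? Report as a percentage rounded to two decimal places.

(1 + i) = (1 + r)(1 + π) = 1.02810 × 1.08620 = 1.11672222
i = 1.11672222 − 1, so the required nominal rate is 11.67%.

11.67%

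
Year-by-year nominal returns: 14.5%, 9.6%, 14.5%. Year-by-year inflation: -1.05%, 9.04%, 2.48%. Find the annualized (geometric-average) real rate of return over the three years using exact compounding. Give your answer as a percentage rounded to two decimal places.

9.13%

Compound the nominal returns: 1.1450 × 1.0960 × 1.1450 = 1.43688340.
Compound inflation: 0.9895 × 1.0904 × 1.0248 = 1.10570878.
Deflate: 1.43688340 / 1.10570878 = 1.29951342.
Annualized real rate = 1.29951342^(1/3) − 1 = 9.1257% → 9.13%.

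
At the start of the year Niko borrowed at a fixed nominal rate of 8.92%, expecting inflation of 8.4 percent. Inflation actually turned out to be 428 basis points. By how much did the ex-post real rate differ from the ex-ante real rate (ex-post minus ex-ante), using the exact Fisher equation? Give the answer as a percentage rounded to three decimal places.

Ex-ante: (1 + 0.0892)/(1 + 0.0840) − 1 = 0.4797%
Ex-post: (1 + 0.0892)/(1 + 0.0428) − 1 = 4.4496%
Difference (ex-post − ex-ante) = 3.9699% → 3.970%.

3.970%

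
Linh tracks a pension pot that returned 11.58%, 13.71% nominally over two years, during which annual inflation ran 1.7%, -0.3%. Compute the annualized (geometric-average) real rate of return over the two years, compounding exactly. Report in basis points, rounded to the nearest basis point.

Nominal growth factor = 1.1158 × 1.1371 = 1.26877618
Price-level growth factor = 1.0170 × 0.9970 = 1.01394900
Real growth factor = 1.26877618 / 1.01394900 = 1.25132150
Annualized real rate = 1.25132150^(1/2) − 1 = 11.8625% → 1186 basis points.

1186 basis points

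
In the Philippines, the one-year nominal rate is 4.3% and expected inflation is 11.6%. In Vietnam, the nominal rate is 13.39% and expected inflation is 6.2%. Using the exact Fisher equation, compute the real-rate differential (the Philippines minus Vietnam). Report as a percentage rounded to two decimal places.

The Philippines: (1 + 0.0430)/(1 + 0.1160) − 1 = -6.5412%
Vietnam: (1 + 0.1339)/(1 + 0.0620) − 1 = 6.7702%
Differential = -6.5412% − 6.7702% = -13.3115% → -13.31%.

-13.31%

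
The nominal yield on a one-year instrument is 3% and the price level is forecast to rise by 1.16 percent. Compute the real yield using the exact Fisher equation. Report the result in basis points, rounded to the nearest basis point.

1 + r = 1.03000 / 1.01160 = 1.018189
r = 1.018189 − 1 = 1.8189%, i.e. 182 basis points.

182 basis points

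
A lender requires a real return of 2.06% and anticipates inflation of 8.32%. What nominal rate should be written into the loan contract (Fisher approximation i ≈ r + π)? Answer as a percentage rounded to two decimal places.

i ≈ r + π = 2.06% + 8.32% = 10.38%.

10.38%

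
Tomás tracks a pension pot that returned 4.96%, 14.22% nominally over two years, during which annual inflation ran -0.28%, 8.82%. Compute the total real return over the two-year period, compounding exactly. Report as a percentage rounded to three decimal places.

10.478%

Compound the nominal returns: 1.0496 × 1.1422 = 1.198853.
Compound inflation: 0.9972 × 1.0882 = 1.085153.
Deflate: 1.198853 / 1.085153 = 1.104778.
Total real return = 1.104778 − 1 → 10.478%.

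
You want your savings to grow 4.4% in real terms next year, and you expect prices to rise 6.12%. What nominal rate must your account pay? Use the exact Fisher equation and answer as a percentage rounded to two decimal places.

10.79%

(1 + i) = (1 + r)(1 + π) = 1.04400 × 1.06120 = 1.1078928
i = 1.1078928 − 1, so the required nominal rate is 10.79%.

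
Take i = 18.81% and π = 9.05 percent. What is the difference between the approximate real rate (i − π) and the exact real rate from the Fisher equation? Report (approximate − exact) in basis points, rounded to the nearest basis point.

81 basis points

Approximate: r ≈ 18.810% − 9.050% = 9.7600%
Exact: (1 + 0.1881)/(1 + 0.0905) − 1 = 8.9500%
Error = 9.7600% − 8.9500% = 0.8100% → 81 basis points.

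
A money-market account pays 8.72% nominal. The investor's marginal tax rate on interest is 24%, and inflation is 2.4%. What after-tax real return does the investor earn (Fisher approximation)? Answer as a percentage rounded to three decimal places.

After-tax nominal return = 8.72% × (1 − 0.24) = 6.6272%.
r ≈ 6.6272% − 2.4% → 4.227%.

4.227%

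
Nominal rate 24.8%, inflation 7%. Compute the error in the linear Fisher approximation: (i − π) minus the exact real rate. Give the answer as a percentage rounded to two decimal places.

1.16%

Approximate: r ≈ 24.800% − 7.000% = 17.8000%
Exact: (1 + 0.2480)/(1 + 0.0700) − 1 = 16.6355%
Error = 17.8000% − 16.6355% = 1.1645% → 1.16%.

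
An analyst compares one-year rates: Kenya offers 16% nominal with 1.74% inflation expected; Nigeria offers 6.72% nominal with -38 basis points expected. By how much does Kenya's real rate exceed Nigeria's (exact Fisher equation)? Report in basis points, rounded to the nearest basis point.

689 basis points

Kenya: (1 + 0.1600)/(1 + 0.0174) − 1 = 14.0161%
Nigeria: (1 + 0.0672)/(1 − 0.0038) − 1 = 7.1271%
Differential = 14.0161% − 7.1271% = 6.8890% → 689 basis points.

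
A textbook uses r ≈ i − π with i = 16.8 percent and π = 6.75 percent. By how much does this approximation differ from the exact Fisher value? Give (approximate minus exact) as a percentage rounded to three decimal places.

0.635%

Approximate: r ≈ 16.800% − 6.750% = 10.0500%
Exact: (1 + 0.1680)/(1 + 0.0675) − 1 = 9.41452%
Error = 10.0500% − 9.41452% = 0.63548% → 0.635%.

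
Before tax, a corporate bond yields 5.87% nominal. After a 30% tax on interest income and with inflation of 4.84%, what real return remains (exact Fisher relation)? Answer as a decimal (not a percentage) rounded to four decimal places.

-0.0070

After-tax nominal return = 5.87% × (1 − 0.3) = 4.1090%.
1 + r = 1.04109 / 1.04840 = 0.993027
After-tax real rate = 0.993027 − 1 → -0.0070.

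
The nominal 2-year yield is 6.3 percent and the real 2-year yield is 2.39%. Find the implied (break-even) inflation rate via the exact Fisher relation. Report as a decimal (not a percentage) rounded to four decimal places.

(1 + π) = (1 + i)/(1 + r) = 1.06300 / 1.02390 = 1.038187
Break-even inflation = 1.038187 − 1 → 0.0382.

0.0382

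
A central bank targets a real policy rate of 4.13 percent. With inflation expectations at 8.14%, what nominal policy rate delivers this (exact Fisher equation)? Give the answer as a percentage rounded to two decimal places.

(1 + i) = (1 + r)(1 + π) = 1.04130 × 1.08140 = 1.12606182
i = 1.12606182 − 1, so the required nominal rate is 12.61%.

12.61%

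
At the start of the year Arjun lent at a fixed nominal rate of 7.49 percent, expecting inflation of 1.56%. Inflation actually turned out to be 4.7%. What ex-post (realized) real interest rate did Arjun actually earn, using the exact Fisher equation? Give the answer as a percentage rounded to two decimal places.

2.66%

Ex-post: (1 + 0.0749)/(1 + 0.0470) − 1 = 2.6648%
So the realized real rate is 2.66%.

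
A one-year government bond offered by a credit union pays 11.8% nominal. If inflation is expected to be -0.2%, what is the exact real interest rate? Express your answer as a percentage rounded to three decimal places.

1 + r = 1.11800 / 0.99800 = 1.120240
r = 1.120240 − 1 = 12.0240%, i.e. 12.024%.

12.024%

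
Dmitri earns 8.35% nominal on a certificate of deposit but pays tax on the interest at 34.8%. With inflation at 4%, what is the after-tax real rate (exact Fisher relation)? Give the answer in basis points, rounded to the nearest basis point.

After-tax nominal return = 8.35% × (1 − 0.348) = 5.4442%.
1 + r = 1.054442 / 1.04000 = 1.013887
After-tax real rate = 1.013887 − 1 → 139 basis points.

139 basis points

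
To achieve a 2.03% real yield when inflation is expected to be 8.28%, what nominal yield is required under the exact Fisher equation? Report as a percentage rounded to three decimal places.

(1 + i) = (1 + r)(1 + π) = 1.02030 × 1.08280 = 1.10478084
i = 1.10478084 − 1, so the required nominal rate is 10.478%.

10.478%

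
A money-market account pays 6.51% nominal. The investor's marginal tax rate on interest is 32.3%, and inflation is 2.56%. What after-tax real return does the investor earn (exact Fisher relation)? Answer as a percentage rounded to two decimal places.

1.80%

After-tax nominal return = 6.51% × (1 − 0.323) = 4.40727%.
1 + r = 1.0440727 / 1.02560 = 1.018012
After-tax real rate = 1.018012 − 1 → 1.80%.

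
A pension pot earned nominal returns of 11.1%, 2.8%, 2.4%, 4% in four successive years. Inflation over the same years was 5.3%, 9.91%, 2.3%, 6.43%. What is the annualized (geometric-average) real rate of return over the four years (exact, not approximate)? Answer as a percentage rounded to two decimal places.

-0.88%

Nominal growth factor = 1.1110 × 1.0280 × 1.0240 × 1.0400 = 1.21629934
Price-level growth factor = 1.0530 × 1.0991 × 1.0230 × 1.0643 = 1.26010076
Real growth factor = 1.21629934 / 1.26010076 = 0.96523974
Annualized real rate = 0.96523974^(1/4) − 1 = -0.8806% → -0.88%.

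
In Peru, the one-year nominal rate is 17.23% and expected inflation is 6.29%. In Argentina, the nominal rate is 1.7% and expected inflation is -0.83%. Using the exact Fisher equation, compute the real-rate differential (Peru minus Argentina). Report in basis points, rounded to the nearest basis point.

774 basis points

Peru: (1 + 0.1723)/(1 + 0.0629) − 1 = 10.2926%
Argentina: (1 + 0.0170)/(1 − 0.0083) − 1 = 2.5512%
Differential = 10.2926% − 2.5512% = 7.7414% → 774 basis points.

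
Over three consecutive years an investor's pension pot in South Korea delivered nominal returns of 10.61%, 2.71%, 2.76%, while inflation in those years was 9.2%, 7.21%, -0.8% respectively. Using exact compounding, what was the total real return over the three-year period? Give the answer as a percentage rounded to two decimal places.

Compound the nominal returns: 1.1061 × 1.0271 × 1.0276 = 1.167431.
Compound inflation: 1.0920 × 1.0721 × 0.9920 = 1.161367.
Deflate: 1.167431 / 1.161367 = 1.005221.
Total real return = 1.005221 − 1 → 0.52%.

0.52%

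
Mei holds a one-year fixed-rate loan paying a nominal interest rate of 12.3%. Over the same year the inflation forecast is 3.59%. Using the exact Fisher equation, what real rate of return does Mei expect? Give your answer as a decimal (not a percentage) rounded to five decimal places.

0.08408

By the Fisher equation, 1 + r = (1 + i)/(1 + π).
1 + r = 1.12300 / 1.03590 = 1.084081
r = 1.084081 − 1 = 8.4081%, i.e. 0.08408.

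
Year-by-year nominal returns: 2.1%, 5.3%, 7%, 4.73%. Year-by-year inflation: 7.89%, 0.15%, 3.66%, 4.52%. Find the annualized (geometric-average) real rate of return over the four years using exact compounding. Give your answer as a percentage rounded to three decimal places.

Nominal growth factor = 1.0210 × 1.0530 × 1.0700 × 1.0473 = 1.20478345
Price-level growth factor = 1.0789 × 1.0015 × 1.0366 × 1.0452 = 1.17069227
Real growth factor = 1.20478345 / 1.17069227 = 1.02912053
Annualized real rate = 1.02912053^(1/4) − 1 = 0.7202% → 0.720%.

0.720%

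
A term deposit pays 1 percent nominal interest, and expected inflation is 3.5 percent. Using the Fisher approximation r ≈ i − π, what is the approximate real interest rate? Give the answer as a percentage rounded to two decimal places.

r ≈ i − π = 1% − 3.5% = -2.50%.

-2.50%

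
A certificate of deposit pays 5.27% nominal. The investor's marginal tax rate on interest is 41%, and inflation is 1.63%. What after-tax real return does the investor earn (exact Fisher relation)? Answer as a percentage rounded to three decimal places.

After-tax nominal return = 5.27% × (1 − 0.41) = 3.1093%.
1 + r = 1.031093 / 1.01630 = 1.014556
After-tax real rate = 1.014556 − 1 → 1.456%.

1.456%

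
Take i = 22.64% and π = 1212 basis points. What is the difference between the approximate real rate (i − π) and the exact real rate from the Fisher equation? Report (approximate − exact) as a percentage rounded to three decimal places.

1.137%

Approximate: r ≈ 22.640% − 12.120% = 10.5200%
Exact: (1 + 0.2264)/(1 + 0.1212) − 1 = 9.3828%
Error = 10.5200% − 9.3828% = 1.1372% → 1.137%.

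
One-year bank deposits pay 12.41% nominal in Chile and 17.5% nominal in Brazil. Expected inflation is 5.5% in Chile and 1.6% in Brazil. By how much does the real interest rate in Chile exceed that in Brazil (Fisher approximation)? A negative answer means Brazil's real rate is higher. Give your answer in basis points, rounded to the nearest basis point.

Chile: 12.41% − 5.5% = 6.910%
Brazil: 17.5% − 1.6% = 15.900%
Differential = -8.990% → -899 basis points.

-899 basis points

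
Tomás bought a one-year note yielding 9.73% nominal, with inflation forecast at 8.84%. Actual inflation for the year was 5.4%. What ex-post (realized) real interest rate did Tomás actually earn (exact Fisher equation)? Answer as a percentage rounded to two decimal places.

Ex-post: (1 + 0.0973)/(1 + 0.0540) − 1 = 4.1082%
So the realized real rate is 4.11%.

4.11%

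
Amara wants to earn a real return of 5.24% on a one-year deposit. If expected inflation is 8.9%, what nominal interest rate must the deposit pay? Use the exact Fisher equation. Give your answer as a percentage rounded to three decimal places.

14.606%

(1 + i) = (1 + r)(1 + π) = 1.05240 × 1.08900 = 1.1460636
i = 1.1460636 − 1, so the required nominal rate is 14.606%.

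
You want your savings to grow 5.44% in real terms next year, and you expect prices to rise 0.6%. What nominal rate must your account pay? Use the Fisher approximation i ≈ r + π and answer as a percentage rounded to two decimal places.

6.04%

i ≈ r + π = 5.44% + 0.6% = 6.04%.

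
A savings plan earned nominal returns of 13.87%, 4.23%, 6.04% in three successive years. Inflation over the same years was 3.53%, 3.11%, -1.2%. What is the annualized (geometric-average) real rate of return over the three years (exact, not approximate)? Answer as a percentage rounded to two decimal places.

6.07%

Nominal growth factor = 1.1387 × 1.0423 × 1.0604 = 1.25855378
Price-level growth factor = 1.0353 × 1.0311 × 0.9880 = 1.05468786
Real growth factor = 1.25855378 / 1.05468786 = 1.19329503
Annualized real rate = 1.19329503^(1/3) − 1 = 6.0676% → 6.07%.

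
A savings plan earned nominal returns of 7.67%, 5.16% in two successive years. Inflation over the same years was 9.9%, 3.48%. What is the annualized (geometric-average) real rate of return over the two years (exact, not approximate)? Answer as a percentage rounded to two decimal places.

-0.22%

Compound the nominal returns: 1.0767 × 1.0516 = 1.13225772.
Compound inflation: 1.0990 × 1.0348 = 1.13724520.
Deflate: 1.13225772 / 1.13724520 = 0.99561442.
Annualized real rate = 0.99561442^(1/2) − 1 = -0.2195% → -0.22%.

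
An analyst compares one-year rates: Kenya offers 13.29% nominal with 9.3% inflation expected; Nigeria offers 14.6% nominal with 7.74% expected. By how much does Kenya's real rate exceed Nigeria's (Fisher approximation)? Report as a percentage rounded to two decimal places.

-2.87%

Kenya: 13.29% − 9.3% = 3.990%
Nigeria: 14.6% − 7.74% = 6.860%
Differential = -2.870% → -2.87%.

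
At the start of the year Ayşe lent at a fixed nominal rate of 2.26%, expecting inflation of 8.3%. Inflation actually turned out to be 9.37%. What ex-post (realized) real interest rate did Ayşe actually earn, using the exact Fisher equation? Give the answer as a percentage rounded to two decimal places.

-6.50%

Ex-post: (1 + 0.0226)/(1 + 0.0937) − 1 = -6.5009%
So the realized real rate is -6.50%.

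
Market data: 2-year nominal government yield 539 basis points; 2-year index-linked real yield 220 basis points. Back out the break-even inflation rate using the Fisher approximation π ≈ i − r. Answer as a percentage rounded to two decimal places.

π ≈ i − r = 5.39% − 2.2% → 3.19%.

3.19%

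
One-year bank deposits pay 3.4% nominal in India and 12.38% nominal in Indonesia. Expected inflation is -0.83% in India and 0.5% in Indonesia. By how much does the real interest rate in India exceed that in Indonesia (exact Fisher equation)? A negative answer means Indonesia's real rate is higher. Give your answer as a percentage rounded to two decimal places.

-7.56%

India: (1 + 0.0340)/(1 − 0.0083) − 1 = 4.2654%
Indonesia: (1 + 0.1238)/(1 + 0.0050) − 1 = 11.8209%
Differential = 4.2654% − 11.8209% = -7.5555% → -7.56%.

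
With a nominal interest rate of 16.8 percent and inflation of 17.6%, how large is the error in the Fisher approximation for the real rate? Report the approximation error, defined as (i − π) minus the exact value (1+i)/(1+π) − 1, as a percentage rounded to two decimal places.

Approximate: r ≈ 16.800% − 17.600% = -0.8000%
Exact: (1 + 0.1680)/(1 + 0.1760) − 1 = -0.6803%
Error = -0.8000% − (-0.6803%) = -0.1197% → -0.12%.

-0.12%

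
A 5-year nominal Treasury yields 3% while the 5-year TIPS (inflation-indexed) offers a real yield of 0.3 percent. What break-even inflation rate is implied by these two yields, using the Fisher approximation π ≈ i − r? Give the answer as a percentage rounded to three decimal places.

π ≈ i − r = 3% − 0.3% → 2.700%.

2.700%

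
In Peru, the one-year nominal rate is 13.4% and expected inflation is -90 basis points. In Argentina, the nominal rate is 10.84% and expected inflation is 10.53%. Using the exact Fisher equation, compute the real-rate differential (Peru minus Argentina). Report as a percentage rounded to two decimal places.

Peru: (1 + 0.1340)/(1 − 0.0090) − 1 = 14.4299%
Argentina: (1 + 0.1084)/(1 + 0.1053) − 1 = 0.2805%
Differential = 14.4299% − 0.2805% = 14.1494% → 14.15%.

14.15%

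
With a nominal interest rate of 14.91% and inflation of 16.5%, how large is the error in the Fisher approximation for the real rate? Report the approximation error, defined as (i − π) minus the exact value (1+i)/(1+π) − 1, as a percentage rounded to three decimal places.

Approximate: r ≈ 14.910% − 16.500% = -1.5900%
Exact: (1 + 0.1491)/(1 + 0.1650) − 1 = -1.3648%
Error = -1.5900% − (-1.3648%) = -0.2252% → -0.225%.

-0.225%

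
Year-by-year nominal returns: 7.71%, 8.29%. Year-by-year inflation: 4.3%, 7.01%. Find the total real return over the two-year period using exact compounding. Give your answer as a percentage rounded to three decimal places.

Nominal growth factor = 1.0771 × 1.0829 = 1.166392
Price-level growth factor = 1.0430 × 1.0701 = 1.116114
Real growth factor = 1.166392 / 1.116114 = 1.045047
Total real return = 1.045047 − 1 → 4.505%.

4.505%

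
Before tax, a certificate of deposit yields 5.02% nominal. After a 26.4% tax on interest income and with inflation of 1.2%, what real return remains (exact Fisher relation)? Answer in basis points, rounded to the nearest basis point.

247 basis points

After-tax nominal return = 5.02% × (1 − 0.264) = 3.69472%.
1 + r = 1.0369472 / 1.01200 = 1.024651
After-tax real rate = 1.024651 − 1 → 247 basis points.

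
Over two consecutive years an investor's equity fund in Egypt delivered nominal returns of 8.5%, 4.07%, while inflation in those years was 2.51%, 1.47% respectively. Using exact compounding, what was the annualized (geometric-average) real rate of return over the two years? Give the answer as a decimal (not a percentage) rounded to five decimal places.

0.04190

Nominal growth factor = 1.0850 × 1.0407 = 1.12915950
Price-level growth factor = 1.0251 × 1.0147 = 1.04016897
Real growth factor = 1.12915950 / 1.04016897 = 1.08555392
Annualized real rate = 1.08555392^(1/2) − 1 = 4.1899% → 0.04190.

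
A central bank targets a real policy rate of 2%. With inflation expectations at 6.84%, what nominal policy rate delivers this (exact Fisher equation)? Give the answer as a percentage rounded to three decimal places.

(1 + i) = (1 + r)(1 + π) = 1.02000 × 1.06840 = 1.089768
i = 1.089768 − 1, so the required nominal rate is 8.977%.

8.977%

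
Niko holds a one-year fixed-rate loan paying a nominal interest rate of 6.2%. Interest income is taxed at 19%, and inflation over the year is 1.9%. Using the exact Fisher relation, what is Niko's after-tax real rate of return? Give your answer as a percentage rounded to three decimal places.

After-tax nominal return = 6.2% × (1 − 0.19) = 5.0220%.
1 + r = 1.05022 / 1.01900 = 1.030638
After-tax real rate = 1.030638 − 1 → 3.064%.

3.064%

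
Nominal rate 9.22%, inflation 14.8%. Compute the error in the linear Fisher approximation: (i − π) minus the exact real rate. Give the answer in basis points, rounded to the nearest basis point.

Approximate: r ≈ 9.220% − 14.800% = -5.5800%
Exact: (1 + 0.0922)/(1 + 0.1480) − 1 = -4.8606%
Error = -5.5800% − (-4.8606%) = -0.7194% → -72 basis points.

-72 basis points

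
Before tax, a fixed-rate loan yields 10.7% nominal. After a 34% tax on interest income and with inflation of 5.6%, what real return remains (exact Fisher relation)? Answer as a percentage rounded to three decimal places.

After-tax nominal return = 10.7% × (1 − 0.34) = 7.0620%.
1 + r = 1.07062 / 1.05600 = 1.0138447
After-tax real rate = 1.0138447 − 1 → 1.384%.

1.384%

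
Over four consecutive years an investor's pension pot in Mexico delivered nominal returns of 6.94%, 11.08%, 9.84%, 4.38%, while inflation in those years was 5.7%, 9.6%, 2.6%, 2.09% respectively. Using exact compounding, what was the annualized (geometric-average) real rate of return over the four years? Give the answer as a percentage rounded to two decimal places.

2.93%

Nominal growth factor = 1.0694 × 1.1108 × 1.0984 × 1.0438 = 1.36192712
Price-level growth factor = 1.0570 × 1.0960 × 1.0260 × 1.0209 = 1.21343385
Real growth factor = 1.36192712 / 1.21343385 = 1.12237442
Annualized real rate = 1.12237442^(1/4) − 1 = 2.9282% → 2.93%.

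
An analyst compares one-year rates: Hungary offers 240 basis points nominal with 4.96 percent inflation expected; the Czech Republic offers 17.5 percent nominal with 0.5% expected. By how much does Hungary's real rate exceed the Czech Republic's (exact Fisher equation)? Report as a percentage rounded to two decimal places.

Hungary: (1 + 0.0240)/(1 + 0.0496) − 1 = -2.4390%
The Czech Republic: (1 + 0.1750)/(1 + 0.0050) − 1 = 16.9154%
Differential = -2.4390% − 16.9154% = -19.3544% → -19.35%.

-19.35%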